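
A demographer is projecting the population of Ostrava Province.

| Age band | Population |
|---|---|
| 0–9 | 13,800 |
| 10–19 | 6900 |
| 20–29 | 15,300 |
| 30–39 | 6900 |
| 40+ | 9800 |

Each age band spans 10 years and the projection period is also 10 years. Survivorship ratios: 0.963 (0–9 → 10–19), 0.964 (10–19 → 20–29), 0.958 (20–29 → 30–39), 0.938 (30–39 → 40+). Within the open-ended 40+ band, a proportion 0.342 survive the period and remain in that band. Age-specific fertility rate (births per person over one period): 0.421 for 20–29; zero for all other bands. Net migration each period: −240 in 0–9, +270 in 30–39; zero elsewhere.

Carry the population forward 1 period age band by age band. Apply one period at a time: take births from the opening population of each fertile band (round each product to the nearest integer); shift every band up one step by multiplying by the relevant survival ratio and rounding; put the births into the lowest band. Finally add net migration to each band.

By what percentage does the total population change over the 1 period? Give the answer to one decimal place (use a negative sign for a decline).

-3.4

Call the groups 1 to 5, youngest first.
— Period 1 —
Births: 15300 × 0.421 = 6441
Group 2: 13800 × 0.963 = 13289
Group 3: 6900 × 0.964 = 6652
Group 4: 15300 × 0.958 = 14657
Group 5: 6900 × 0.938 + 9800 × 0.342 = 6472 + 3352 = 9824
Net migration: Group 1 − 240 → 6201; Group 4 + 270 → 14927
Population now: 0–9=6201, 10–19=13289, 20–29=6652, 30–39=14927, 40+=9824
Total: 52700 → 50893; change = -1807; percentage change = -3.4%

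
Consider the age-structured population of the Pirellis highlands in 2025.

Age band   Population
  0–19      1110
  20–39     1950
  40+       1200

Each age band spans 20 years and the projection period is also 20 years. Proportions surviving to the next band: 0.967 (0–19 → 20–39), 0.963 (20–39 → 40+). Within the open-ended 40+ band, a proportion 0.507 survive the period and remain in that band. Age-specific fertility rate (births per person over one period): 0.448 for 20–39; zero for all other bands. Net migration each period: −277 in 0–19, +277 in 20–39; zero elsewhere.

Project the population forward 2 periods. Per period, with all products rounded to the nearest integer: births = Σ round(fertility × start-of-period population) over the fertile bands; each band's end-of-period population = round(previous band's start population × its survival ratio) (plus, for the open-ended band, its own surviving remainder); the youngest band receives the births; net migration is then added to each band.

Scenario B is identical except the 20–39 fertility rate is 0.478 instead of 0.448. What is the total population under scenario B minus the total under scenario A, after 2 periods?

96

— Period 1 —
Births: 1950 × 0.448 = 874
20–39: 1110 × 0.967 = 1073
40+: 1950 × 0.963 + 1200 × 0.507 = 1878 + 608 = 2486
Net migration: 0–19 − 277 → 597; 20–39 + 277 → 1350
→ [597, 1350, 2486]
— Period 2 —
Births: 1350 × 0.448 = 605
20–39: 597 × 0.967 = 577
40+: 1350 × 0.963 + 2486 × 0.507 = 1300 + 1260 = 2560
Net migration: 0–19 − 277 → 328; 20–39 + 277 → 854
→ [328, 854, 2560]
Scenario A total after 2 periods: 3742
Scenario B projection —
— Period 1 —
Births: 1950 × 0.478 = 932
20–39: 1110 × 0.967 = 1073
40+: 1950 × 0.963 + 1200 × 0.507 = 1878 + 608 = 2486
Net migration: 0–19 − 277 → 655; 20–39 + 277 → 1350
→ [655, 1350, 2486]
— Period 2 —
Births: 1350 × 0.478 = 645
20–39: 655 × 0.967 = 633
40+: 1350 × 0.963 + 2486 × 0.507 = 1300 + 1260 = 2560
Net migration: 0–19 − 277 → 368; 20–39 + 277 → 910
→ [368, 910, 2560]
Scenario B total after 2 periods: 3838
Difference B − A = 3838 − 3742 = 96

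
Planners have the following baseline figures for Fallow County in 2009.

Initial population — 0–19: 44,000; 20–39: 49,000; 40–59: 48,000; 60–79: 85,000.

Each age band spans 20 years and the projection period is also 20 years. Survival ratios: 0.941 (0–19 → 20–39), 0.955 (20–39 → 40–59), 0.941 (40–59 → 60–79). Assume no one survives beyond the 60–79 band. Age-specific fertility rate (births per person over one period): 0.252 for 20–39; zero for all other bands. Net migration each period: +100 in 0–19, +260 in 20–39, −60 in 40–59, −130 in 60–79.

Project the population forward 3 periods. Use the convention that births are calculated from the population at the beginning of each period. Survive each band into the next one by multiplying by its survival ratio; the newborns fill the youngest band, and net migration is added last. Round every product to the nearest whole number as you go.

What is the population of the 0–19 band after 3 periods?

3117

[period 1]
Births: 49000 × 0.252 = 12348
20–39: 44000 × 0.941 = 41404
40–59: 49000 × 0.955 = 46795
60–79: 48000 × 0.941 = 45168
Net migration: 0–19 + 100 → 12448; 20–39 + 260 → 41664; 40–59 − 60 → 46735; 60–79 − 130 → 45038
End of period: [12448, 41664, 46735, 45038]
[period 2]
Births: 41664 × 0.252 = 10499
20–39: 12448 × 0.941 = 11714
40–59: 41664 × 0.955 = 39789
60–79: 46735 × 0.941 = 43978
Net migration: 0–19 + 100 → 10599; 20–39 + 260 → 11974; 40–59 − 60 → 39729; 60–79 − 130 → 43848
End of period: [10599, 11974, 39729, 43848]
[period 3]
Births: 11974 × 0.252 = 3017
20–39: 10599 × 0.941 = 9974
40–59: 11974 × 0.955 = 11435
60–79: 39729 × 0.941 = 37385
Net migration: 0–19 + 100 → 3117; 20–39 + 260 → 10234; 40–59 − 60 → 11375; 60–79 − 130 → 37255
End of period: [3117, 10234, 11375, 37255]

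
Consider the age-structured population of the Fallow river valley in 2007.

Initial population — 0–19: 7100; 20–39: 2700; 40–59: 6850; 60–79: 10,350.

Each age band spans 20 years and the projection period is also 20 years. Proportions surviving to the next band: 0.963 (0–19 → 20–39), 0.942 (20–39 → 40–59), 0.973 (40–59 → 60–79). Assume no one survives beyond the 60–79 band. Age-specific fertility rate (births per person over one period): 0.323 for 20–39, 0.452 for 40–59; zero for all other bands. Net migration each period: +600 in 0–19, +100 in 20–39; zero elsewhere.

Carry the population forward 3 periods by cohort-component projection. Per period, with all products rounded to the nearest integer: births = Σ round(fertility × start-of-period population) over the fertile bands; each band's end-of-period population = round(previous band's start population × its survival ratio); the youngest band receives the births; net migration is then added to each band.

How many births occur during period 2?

[period 1]
Births: 2700 × 0.323 = 872, 6850 × 0.452 = 3096 → 3968
20–39: 7100 × 0.963 = 6837
40–59: 2700 × 0.942 = 2543
60–79: 6850 × 0.973 = 6665
Net migration: 0–19 + 600 → 4568; 20–39 + 100 → 6937
Population now: 0–19=4568, 20–39=6937, 40–59=2543, 60–79=6665
[period 2]
Births: 6937 × 0.323 = 2241, 2543 × 0.452 = 1149 → 3390
20–39: 4568 × 0.963 = 4399
40–59: 6937 × 0.942 = 6535
60–79: 2543 × 0.973 = 2474
Net migration: 0–19 + 600 → 3990; 20–39 + 100 → 4499
Population now: 0–19=3990, 20–39=4499, 40–59=6535, 60–79=2474

3390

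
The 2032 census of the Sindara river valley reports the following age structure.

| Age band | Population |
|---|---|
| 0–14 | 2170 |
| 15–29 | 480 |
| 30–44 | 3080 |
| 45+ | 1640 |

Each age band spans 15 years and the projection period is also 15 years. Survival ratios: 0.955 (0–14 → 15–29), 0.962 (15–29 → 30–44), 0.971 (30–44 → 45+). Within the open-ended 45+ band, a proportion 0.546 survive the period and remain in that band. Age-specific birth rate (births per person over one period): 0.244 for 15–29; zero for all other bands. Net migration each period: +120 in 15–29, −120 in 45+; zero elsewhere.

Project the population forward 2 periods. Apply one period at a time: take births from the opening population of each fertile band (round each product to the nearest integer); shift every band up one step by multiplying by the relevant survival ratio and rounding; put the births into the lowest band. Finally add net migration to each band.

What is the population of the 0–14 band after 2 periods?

Numbering the bands 1..4 from youngest to oldest:
Period 1.
Births: 480 × 0.244 = 117
Band 2: 2170 × 0.955 = 2072
Band 3: 480 × 0.962 = 462
Band 4: 3080 × 0.971 + 1640 × 0.546 = 2991 + 895 = 3886
Net migration: Band 2 + 120 → 2192; Band 4 − 120 → 3766
Giving 117 / 2192 / 462 / 3766.
Period 2.
Births: 2192 × 0.244 = 535
Band 2: 117 × 0.955 = 112
Band 3: 2192 × 0.962 = 2109
Band 4: 462 × 0.971 + 3766 × 0.546 = 449 + 2056 = 2505
Net migration: Band 2 + 120 → 232; Band 4 − 120 → 2385
Giving 535 / 232 / 2109 / 2385.

535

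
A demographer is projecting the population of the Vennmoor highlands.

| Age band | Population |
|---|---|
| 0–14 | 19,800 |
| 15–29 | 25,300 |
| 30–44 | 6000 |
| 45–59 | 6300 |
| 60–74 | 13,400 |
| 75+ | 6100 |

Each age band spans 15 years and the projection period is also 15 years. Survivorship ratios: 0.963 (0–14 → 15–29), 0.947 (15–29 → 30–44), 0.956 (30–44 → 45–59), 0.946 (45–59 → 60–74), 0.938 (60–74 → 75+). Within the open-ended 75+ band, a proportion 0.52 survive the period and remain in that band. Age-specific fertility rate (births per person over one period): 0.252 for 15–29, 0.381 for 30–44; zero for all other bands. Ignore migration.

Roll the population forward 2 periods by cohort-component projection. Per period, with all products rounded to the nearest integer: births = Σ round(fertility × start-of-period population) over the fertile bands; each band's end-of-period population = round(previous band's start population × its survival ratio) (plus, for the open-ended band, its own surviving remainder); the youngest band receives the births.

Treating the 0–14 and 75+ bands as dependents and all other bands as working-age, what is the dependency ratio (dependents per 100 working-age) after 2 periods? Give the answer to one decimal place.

50.6

— Period 1 —
Births: 25300 × 0.252 = 6376, 6000 × 0.381 = 2286 → total 8662
15–29: 19800 × 0.963 = 19067
30–44: 25300 × 0.947 = 23959
45–59: 6000 × 0.956 = 5736
60–74: 6300 × 0.946 = 5960
75+: 13400 × 0.938 + 6100 × 0.52 = 12569 + 3172 = 15741
End of period: [8662, 19067, 23959, 5736, 5960, 15741]
— Period 2 —
Births: 19067 × 0.252 = 4805, 23959 × 0.381 = 9128 → total 13933
15–29: 8662 × 0.963 = 8342
30–44: 19067 × 0.947 = 18056
45–59: 23959 × 0.956 = 22905
60–74: 5736 × 0.946 = 5426
75+: 5960 × 0.938 + 15741 × 0.52 = 5590 + 8185 = 13775
End of period: [13933, 8342, 18056, 22905, 5426, 13775]
Dependents (band 0–14 + band 75+) = 13933 + 13775 = 27708; working-age = 54729; ratio = 27708/54729 × 100 = 50.6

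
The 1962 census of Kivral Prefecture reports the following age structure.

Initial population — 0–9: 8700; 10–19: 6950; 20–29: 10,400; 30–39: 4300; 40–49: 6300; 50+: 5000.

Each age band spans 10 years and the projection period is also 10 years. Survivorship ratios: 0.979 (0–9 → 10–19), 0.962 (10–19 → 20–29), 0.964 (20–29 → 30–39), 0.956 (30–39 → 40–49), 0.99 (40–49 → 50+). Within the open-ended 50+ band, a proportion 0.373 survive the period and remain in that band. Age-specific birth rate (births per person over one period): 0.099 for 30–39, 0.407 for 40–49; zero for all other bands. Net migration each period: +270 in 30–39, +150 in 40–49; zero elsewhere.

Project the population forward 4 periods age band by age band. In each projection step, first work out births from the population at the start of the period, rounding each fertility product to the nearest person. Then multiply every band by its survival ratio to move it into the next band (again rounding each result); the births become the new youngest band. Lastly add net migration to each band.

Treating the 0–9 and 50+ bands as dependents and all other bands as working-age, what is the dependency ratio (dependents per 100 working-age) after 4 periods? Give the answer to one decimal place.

80.8

Call the bands 1 to 6, youngest first.
— Period 1 —
Births: 4300 × 0.099 = 426  |  6300 × 0.407 = 2564 → 2990
Band 2: 8700 × 0.979 = 8517
Band 3: 6950 × 0.962 = 6686
Band 4: 10400 × 0.964 = 10026
Band 5: 4300 × 0.956 = 4111
Band 6: 6300 × 0.99 + 5000 × 0.373 = 6237 + 1865 = 8102
Net migration: Band 4 + 270 → 10296; Band 5 + 150 → 4261
Giving 2990 / 8517 / 6686 / 10296 / 4261 / 8102.
— Period 2 —
Births: 10296 × 0.099 = 1019  |  4261 × 0.407 = 1734 → 2753
Band 2: 2990 × 0.979 = 2927
Band 3: 8517 × 0.962 = 8193
Band 4: 6686 × 0.964 = 6445
Band 5: 10296 × 0.956 = 9843
Band 6: 4261 × 0.99 + 8102 × 0.373 = 4218 + 3022 = 7240
Net migration: Band 4 + 270 → 6715; Band 5 + 150 → 9993
Giving 2753 / 2927 / 8193 / 6715 / 9993 / 7240.
— Period 3 —
Births: 6715 × 0.099 = 665  |  9993 × 0.407 = 4067 → 4732
Band 2: 2753 × 0.979 = 2695
Band 3: 2927 × 0.962 = 2816
Band 4: 8193 × 0.964 = 7898
Band 5: 6715 × 0.956 = 6420
Band 6: 9993 × 0.99 + 7240 × 0.373 = 9893 + 2701 = 12594
Net migration: Band 4 + 270 → 8168; Band 5 + 150 → 6570
Giving 4732 / 2695 / 2816 / 8168 / 6570 / 12594.
— Period 4 —
Births: 8168 × 0.099 = 809  |  6570 × 0.407 = 2674 → 3483
Band 2: 4732 × 0.979 = 4633
Band 3: 2695 × 0.962 = 2593
Band 4: 2816 × 0.964 = 2715
Band 5: 8168 × 0.956 = 7809
Band 6: 6570 × 0.99 + 12594 × 0.373 = 6504 + 4698 = 11202
Net migration: Band 4 + 270 → 2985; Band 5 + 150 → 7959
Giving 3483 / 4633 / 2593 / 2985 / 7959 / 11202.
Dependents (band 0–9 + band 50+) = 3483 + 11202 = 14685; working-age = 18170; ratio = 14685/18170 × 100 = 80.8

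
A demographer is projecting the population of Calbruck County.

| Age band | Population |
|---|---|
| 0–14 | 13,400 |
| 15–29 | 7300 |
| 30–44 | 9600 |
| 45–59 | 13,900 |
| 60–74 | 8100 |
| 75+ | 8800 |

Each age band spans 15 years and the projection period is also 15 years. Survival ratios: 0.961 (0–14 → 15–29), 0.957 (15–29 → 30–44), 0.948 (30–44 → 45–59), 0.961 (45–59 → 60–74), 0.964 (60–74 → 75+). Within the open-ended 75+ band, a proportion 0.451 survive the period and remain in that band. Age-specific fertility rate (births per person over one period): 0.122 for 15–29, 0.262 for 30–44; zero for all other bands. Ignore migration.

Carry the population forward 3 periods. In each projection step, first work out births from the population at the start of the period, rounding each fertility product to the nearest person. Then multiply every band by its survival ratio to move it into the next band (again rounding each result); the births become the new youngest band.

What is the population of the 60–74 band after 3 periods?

6365

Numbering the groups 1..6 from youngest to oldest:
Period 1:
Births: 7300 * 0.122 = 891  |  9600 * 0.262 = 2515 ⇒ total 3406
Group 2: 13400 * 0.961 = 12877
Group 3: 7300 * 0.957 = 6986
Group 4: 9600 * 0.948 = 9101
Group 5: 13900 * 0.961 = 13358
Group 6: 8100 * 0.964 + 8800 * 0.451 = 7808 + 3969 = 11777
Giving 3406 / 12877 / 6986 / 9101 / 13358 / 11777.
Period 2:
Births: 12877 * 0.122 = 1571  |  6986 * 0.262 = 1830 ⇒ total 3401
Group 2: 3406 * 0.961 = 3273
Group 3: 12877 * 0.957 = 12323
Group 4: 6986 * 0.948 = 6623
Group 5: 9101 * 0.961 = 8746
Group 6: 13358 * 0.964 + 11777 * 0.451 = 12877 + 5311 = 18188
Giving 3401 / 3273 / 12323 / 6623 / 8746 / 18188.
Period 3:
Births: 3273 * 0.122 = 399  |  12323 * 0.262 = 3229 ⇒ total 3628
Group 2: 3401 * 0.961 = 3268
Group 3: 3273 * 0.957 = 3132
Group 4: 12323 * 0.948 = 11682
Group 5: 6623 * 0.961 = 6365
Group 6: 8746 * 0.964 + 18188 * 0.451 = 8431 + 8203 = 16634
Giving 3628 / 3268 / 3132 / 11682 / 6365 / 16634.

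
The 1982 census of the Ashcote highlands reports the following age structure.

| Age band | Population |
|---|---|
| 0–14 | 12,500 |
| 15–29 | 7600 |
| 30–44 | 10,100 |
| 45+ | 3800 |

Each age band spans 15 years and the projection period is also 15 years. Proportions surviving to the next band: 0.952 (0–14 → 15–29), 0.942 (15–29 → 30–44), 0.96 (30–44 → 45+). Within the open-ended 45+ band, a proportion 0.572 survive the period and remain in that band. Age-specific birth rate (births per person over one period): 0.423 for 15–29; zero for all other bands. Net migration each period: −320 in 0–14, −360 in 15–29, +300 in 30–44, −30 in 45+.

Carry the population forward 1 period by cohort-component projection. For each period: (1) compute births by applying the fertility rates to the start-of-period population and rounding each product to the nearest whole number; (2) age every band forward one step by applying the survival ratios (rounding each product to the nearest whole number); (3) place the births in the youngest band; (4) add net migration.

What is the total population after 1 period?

Call the bands 1 to 4, youngest first.
— Period 1 —
Births: 7600 * 0.423 = 3215
Band 2: 12500 * 0.952 = 11900
Band 3: 7600 * 0.942 = 7159
Band 4: 10100 * 0.96 + 3800 * 0.572 = 9696 + 2174 = 11870
Net migration: Band 1 − 320 → 2895; Band 2 − 360 → 11540; Band 3 + 300 → 7459; Band 4 − 30 → 11840
End of period: [2895, 11540, 7459, 11840]
Total after period 1: 2895 + 11540 + 7459 + 11840 = 33734

33734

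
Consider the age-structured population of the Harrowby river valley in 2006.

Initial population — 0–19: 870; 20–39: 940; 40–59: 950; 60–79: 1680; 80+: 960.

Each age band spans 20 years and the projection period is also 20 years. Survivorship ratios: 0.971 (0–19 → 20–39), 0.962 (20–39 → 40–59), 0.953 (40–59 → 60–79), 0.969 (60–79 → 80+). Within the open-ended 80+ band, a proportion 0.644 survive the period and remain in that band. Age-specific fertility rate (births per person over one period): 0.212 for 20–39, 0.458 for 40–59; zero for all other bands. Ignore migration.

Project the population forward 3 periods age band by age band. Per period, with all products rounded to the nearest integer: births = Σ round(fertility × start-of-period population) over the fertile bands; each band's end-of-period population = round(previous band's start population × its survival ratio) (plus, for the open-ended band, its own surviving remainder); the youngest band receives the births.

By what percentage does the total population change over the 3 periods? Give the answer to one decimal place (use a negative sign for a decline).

-11.5

(Groups numbered youngest = 1 to oldest = 5.)
— Period 1 —
Births: 940 * 0.212 = 199 ; 950 * 0.458 = 435 ⇒ total 634
Group 2: 870 * 0.971 = 845
Group 3: 940 * 0.962 = 904
Group 4: 950 * 0.953 = 905
Group 5: 1680 * 0.969 + 960 * 0.644 = 1628 + 618 = 2246
Giving 634 / 845 / 904 / 905 / 2246.
— Period 2 —
Births: 845 * 0.212 = 179 ; 904 * 0.458 = 414 ⇒ total 593
Group 2: 634 * 0.971 = 616
Group 3: 845 * 0.962 = 813
Group 4: 904 * 0.953 = 862
Group 5: 905 * 0.969 + 2246 * 0.644 = 877 + 1446 = 2323
Giving 593 / 616 / 813 / 862 / 2323.
— Period 3 —
Births: 616 * 0.212 = 131 ; 813 * 0.458 = 372 ⇒ total 503
Group 2: 593 * 0.971 = 576
Group 3: 616 * 0.962 = 593
Group 4: 813 * 0.953 = 775
Group 5: 862 * 0.969 + 2323 * 0.644 = 835 + 1496 = 2331
Giving 503 / 576 / 593 / 775 / 2331.
Total: 5400 → 4778; change = -622; percentage change = -11.5%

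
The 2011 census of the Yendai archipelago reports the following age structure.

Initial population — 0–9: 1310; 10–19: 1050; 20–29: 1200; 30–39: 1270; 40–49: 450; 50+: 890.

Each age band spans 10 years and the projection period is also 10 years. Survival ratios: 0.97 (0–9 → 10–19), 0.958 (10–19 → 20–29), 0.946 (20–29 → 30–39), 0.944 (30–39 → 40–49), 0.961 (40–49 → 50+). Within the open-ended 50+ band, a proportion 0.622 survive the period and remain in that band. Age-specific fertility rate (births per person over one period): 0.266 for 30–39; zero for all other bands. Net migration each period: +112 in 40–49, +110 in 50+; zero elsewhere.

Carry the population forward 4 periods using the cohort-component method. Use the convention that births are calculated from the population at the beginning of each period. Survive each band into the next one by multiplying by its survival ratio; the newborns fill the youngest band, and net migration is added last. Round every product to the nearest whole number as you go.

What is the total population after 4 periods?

4979

— Period 1 —
Births: 1270 * 0.266 = 338
10–19: 1310 * 0.97 = 1271
20–29: 1050 * 0.958 = 1006
30–39: 1200 * 0.946 = 1135
40–49: 1270 * 0.944 = 1199
50+: 450 * 0.961 + 890 * 0.622 = 432 + 554 = 986
Net migration: 40–49 + 112 → 1311; 50+ + 110 → 1096
→ [338, 1271, 1006, 1135, 1311, 1096]
— Period 2 —
Births: 1135 * 0.266 = 302
10–19: 338 * 0.97 = 328
20–29: 1271 * 0.958 = 1218
30–39: 1006 * 0.946 = 952
40–49: 1135 * 0.944 = 1071
50+: 1311 * 0.961 + 1096 * 0.622 = 1260 + 682 = 1942
Net migration: 40–49 + 112 → 1183; 50+ + 110 → 2052
→ [302, 328, 1218, 952, 1183, 2052]
— Period 3 —
Births: 952 * 0.266 = 253
10–19: 302 * 0.97 = 293
20–29: 328 * 0.958 = 314
30–39: 1218 * 0.946 = 1152
40–49: 952 * 0.944 = 899
50+: 1183 * 0.961 + 2052 * 0.622 = 1137 + 1276 = 2413
Net migration: 40–49 + 112 → 1011; 50+ + 110 → 2523
→ [253, 293, 314, 1152, 1011, 2523]
— Period 4 —
Births: 1152 * 0.266 = 306
10–19: 253 * 0.97 = 245
20–29: 293 * 0.958 = 281
30–39: 314 * 0.946 = 297
40–49: 1152 * 0.944 = 1087
50+: 1011 * 0.961 + 2523 * 0.622 = 972 + 1569 = 2541
Net migration: 40–49 + 112 → 1199; 50+ + 110 → 2651
→ [306, 245, 281, 297, 1199, 2651]
Total after period 4: 306 + 245 + 281 + 297 + 1199 + 2651 = 4979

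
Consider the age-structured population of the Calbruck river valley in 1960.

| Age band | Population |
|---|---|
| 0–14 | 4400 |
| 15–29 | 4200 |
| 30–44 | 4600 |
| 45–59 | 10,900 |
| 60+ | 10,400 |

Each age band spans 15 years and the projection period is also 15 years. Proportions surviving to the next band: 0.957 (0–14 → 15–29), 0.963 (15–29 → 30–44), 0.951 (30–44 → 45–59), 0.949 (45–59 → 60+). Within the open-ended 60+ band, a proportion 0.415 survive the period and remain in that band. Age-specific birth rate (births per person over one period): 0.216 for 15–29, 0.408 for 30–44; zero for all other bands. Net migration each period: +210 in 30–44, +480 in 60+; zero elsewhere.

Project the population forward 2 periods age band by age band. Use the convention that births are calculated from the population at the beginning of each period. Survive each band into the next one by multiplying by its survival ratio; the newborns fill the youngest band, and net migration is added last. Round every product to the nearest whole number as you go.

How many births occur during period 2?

After projecting period 1:
Births: 4200 × 0.216 = 907  |  4600 × 0.408 = 1877 → total 2784
15–29: 4400 × 0.957 = 4211
30–44: 4200 × 0.963 = 4045
45–59: 4600 × 0.951 = 4375
60+: 10900 × 0.949 + 10400 × 0.415 = 10344 + 4316 = 14660
Net migration: 30–44 + 210 → 4255; 60+ + 480 → 15140
End of period: [2784, 4211, 4255, 4375, 15140]
After projecting period 2:
Births: 4211 × 0.216 = 910  |  4255 × 0.408 = 1736 → total 2646
15–29: 2784 × 0.957 = 2664
30–44: 4211 × 0.963 = 4055
45–59: 4255 × 0.951 = 4047
60+: 4375 × 0.949 + 15140 × 0.415 = 4152 + 6283 = 10435
Net migration: 30–44 + 210 → 4265; 60+ + 480 → 10915
End of period: [2646, 2664, 4265, 4047, 10915]

2646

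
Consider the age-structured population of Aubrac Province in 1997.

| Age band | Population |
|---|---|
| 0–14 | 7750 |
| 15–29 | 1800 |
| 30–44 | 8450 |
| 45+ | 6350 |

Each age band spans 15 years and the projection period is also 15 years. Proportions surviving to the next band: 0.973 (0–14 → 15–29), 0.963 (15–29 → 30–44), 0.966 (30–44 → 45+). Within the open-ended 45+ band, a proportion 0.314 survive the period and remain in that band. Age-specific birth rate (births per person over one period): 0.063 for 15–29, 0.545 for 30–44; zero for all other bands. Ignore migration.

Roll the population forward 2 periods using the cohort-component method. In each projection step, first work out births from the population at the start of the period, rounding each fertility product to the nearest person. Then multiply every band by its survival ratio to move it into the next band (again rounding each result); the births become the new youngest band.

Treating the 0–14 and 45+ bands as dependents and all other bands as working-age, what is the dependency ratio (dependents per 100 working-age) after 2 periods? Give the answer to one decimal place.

Let group 1 be 0–14 through group 4 = 45+.
Period 1.
Births: 1800 * 0.063 = 113 ; 8450 * 0.545 = 4605 — total 4718
Group 2: 7750 * 0.973 = 7541
Group 3: 1800 * 0.963 = 1733
Group 4: 8450 * 0.966 + 6350 * 0.314 = 8163 + 1994 = 10157
Giving 4718 / 7541 / 1733 / 10157.
Period 2.
Births: 7541 * 0.063 = 475 ; 1733 * 0.545 = 944 — total 1419
Group 2: 4718 * 0.973 = 4591
Group 3: 7541 * 0.963 = 7262
Group 4: 1733 * 0.966 + 10157 * 0.314 = 1674 + 3189 = 4863
Giving 1419 / 4591 / 7262 / 4863.
Dependents (band 0–14 + band 45+) = 1419 + 4863 = 6282; working-age = 11853; ratio = 6282/11853 × 100 = 53.0

53.0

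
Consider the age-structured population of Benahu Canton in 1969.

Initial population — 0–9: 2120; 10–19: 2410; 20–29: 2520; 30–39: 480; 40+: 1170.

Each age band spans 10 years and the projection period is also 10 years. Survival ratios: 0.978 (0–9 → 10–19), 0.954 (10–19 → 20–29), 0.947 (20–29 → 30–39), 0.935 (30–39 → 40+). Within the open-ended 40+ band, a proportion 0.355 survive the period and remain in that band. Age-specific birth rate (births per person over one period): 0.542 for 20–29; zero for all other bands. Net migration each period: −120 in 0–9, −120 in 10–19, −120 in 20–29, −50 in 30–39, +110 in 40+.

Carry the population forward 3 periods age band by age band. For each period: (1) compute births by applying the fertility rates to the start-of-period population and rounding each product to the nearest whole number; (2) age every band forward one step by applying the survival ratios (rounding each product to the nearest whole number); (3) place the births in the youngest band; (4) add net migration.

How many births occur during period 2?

1181

After projecting period 1:
Births: 2520 * 0.542 = 1366
10–19: 2120 * 0.978 = 2073
20–29: 2410 * 0.954 = 2299
30–39: 2520 * 0.947 = 2386
40+: 480 * 0.935 + 1170 * 0.355 = 449 + 415 = 864
Net migration: 0–9 − 120 → 1246; 10–19 − 120 → 1953; 20–29 − 120 → 2179; 30–39 − 50 → 2336; 40+ + 110 → 974
Giving 1246 / 1953 / 2179 / 2336 / 974.
After projecting period 2:
Births: 2179 * 0.542 = 1181
10–19: 1246 * 0.978 = 1219
20–29: 1953 * 0.954 = 1863
30–39: 2179 * 0.947 = 2064
40+: 2336 * 0.935 + 974 * 0.355 = 2184 + 346 = 2530
Net migration: 0–9 − 120 → 1061; 10–19 − 120 → 1099; 20–29 − 120 → 1743; 30–39 − 50 → 2014; 40+ + 110 → 2640
Giving 1061 / 1099 / 1743 / 2014 / 2640.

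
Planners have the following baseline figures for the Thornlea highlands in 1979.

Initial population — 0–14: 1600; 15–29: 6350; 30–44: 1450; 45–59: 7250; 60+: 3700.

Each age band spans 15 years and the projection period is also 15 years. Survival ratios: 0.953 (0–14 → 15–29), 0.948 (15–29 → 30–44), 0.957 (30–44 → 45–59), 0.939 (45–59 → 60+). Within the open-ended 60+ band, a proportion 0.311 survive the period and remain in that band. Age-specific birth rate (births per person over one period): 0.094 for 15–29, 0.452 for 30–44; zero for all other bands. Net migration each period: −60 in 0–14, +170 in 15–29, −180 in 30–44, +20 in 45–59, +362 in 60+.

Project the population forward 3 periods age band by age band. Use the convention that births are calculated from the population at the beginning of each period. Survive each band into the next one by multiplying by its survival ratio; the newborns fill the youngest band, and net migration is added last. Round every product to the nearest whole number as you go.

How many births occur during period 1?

1252

[period 1]
Births: 6350 × 0.094 = 597 ; 1450 × 0.452 = 655 ⇒ total 1252
15–29: 1600 × 0.953 = 1525
30–44: 6350 × 0.948 = 6020
45–59: 1450 × 0.957 = 1388
60+: 7250 × 0.939 + 3700 × 0.311 = 6808 + 1151 = 7959
Net migration: 0–14 − 60 → 1192; 15–29 + 170 → 1695; 30–44 − 180 → 5840; 45–59 + 20 → 1408; 60+ + 362 → 8321
Population now: 0–14=1192, 15–29=1695, 30–44=5840, 45–59=1408, 60+=8321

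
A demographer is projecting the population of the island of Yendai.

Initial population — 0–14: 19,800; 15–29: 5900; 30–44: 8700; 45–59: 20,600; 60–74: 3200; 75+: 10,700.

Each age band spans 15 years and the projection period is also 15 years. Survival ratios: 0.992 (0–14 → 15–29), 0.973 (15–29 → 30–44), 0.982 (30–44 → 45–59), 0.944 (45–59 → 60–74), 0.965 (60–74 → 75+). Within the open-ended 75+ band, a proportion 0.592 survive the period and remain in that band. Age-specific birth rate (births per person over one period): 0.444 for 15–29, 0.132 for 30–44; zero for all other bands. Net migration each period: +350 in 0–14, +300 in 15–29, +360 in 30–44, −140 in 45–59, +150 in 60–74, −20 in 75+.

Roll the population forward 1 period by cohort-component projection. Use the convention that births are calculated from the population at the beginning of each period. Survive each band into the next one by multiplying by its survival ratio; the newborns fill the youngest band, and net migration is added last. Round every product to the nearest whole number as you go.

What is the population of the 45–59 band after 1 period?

8403

— Period 1 —
Births: 5900 × 0.444 = 2620 ; 8700 × 0.132 = 1148 — total 3768
15–29: 19800 × 0.992 = 19642
30–44: 5900 × 0.973 = 5741
45–59: 8700 × 0.982 = 8543
60–74: 20600 × 0.944 = 19446
75+: 3200 × 0.965 + 10700 × 0.592 = 3088 + 6334 = 9422
Net migration: 0–14 + 350 → 4118; 15–29 + 300 → 19942; 30–44 + 360 → 6101; 45–59 − 140 → 8403; 60–74 + 150 → 19596; 75+ − 20 → 9402
Giving 4118 / 19942 / 6101 / 8403 / 19596 / 9402.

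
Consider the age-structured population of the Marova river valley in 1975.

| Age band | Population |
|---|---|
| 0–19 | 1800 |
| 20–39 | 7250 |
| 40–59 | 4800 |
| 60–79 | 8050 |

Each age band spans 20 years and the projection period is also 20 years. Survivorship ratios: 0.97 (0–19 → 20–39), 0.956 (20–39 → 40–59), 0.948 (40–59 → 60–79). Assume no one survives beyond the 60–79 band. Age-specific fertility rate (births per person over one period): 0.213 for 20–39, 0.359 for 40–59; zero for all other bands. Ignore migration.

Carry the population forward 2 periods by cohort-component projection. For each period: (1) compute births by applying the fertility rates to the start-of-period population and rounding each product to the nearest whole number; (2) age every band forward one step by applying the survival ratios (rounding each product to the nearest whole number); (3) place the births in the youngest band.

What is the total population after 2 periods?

Period 1:
Births: 7250 * 0.213 = 1544, 4800 * 0.359 = 1723 → 3267
20–39: 1800 * 0.97 = 1746
40–59: 7250 * 0.956 = 6931
60–79: 4800 * 0.948 = 4550
Giving 3267 / 1746 / 6931 / 4550.
Period 2:
Births: 1746 * 0.213 = 372, 6931 * 0.359 = 2488 → 2860
20–39: 3267 * 0.97 = 3169
40–59: 1746 * 0.956 = 1669
60–79: 6931 * 0.948 = 6571
Giving 2860 / 3169 / 1669 / 6571.
Total after period 2: 2860 + 3169 + 1669 + 6571 = 14269

14269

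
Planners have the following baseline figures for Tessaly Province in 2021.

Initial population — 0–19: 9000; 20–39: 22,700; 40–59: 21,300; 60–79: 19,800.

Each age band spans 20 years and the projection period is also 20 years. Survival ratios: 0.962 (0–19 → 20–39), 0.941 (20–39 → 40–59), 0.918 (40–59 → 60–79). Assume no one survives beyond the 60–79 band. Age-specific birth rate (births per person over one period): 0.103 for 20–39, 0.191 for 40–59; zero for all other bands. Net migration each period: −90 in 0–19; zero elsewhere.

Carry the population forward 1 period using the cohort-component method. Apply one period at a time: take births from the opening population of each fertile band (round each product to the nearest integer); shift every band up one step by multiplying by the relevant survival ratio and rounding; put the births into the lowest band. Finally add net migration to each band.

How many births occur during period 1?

[period 1]
Births: 22700 * 0.103 = 2338 ; 21300 * 0.191 = 4068 — total 6406
20–39: 9000 * 0.962 = 8658
40–59: 22700 * 0.941 = 21361
60–79: 21300 * 0.918 = 19553
Net migration: 0–19 − 90 → 6316
→ [6316, 8658, 21361, 19553]

6406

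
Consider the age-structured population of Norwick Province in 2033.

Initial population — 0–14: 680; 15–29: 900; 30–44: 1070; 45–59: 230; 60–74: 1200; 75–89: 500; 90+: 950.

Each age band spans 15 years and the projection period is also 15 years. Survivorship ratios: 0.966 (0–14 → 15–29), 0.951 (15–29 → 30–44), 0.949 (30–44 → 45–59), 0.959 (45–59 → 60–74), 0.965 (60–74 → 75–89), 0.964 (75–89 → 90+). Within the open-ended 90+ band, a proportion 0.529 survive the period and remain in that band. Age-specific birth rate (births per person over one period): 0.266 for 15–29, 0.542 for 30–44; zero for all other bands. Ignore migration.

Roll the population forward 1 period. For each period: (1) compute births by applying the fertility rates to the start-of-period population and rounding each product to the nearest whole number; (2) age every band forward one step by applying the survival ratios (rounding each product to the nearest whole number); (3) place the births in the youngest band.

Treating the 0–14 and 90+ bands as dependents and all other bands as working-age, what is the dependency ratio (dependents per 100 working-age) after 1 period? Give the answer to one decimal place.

Call the groups 1 to 7, youngest first.
— Period 1 —
Births: 900 * 0.266 = 239, 1070 * 0.542 = 580 ⇒ total 819
Group 2: 680 * 0.966 = 657
Group 3: 900 * 0.951 = 856
Group 4: 1070 * 0.949 = 1015
Group 5: 230 * 0.959 = 221
Group 6: 1200 * 0.965 = 1158
Group 7: 500 * 0.964 + 950 * 0.529 = 482 + 503 = 985
→ [819, 657, 856, 1015, 221, 1158, 985]
Dependents (band 0–14 + band 90+) = 819 + 985 = 1804; working-age = 3907; ratio = 1804/3907 × 100 = 46.2

46.2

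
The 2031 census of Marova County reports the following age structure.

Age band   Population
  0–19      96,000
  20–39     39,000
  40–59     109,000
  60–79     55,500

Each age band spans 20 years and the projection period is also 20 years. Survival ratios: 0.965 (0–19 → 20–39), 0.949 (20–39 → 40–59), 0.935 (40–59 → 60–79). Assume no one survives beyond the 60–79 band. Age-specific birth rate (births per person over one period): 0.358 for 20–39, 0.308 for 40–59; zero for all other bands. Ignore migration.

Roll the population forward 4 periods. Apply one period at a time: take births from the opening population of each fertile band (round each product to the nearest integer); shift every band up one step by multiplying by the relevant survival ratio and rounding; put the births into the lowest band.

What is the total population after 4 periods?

After projecting period 1:
Births: 39000 × 0.358 = 13962, 109000 × 0.308 = 33572 ⇒ total 47534
20–39: 96000 × 0.965 = 92640
40–59: 39000 × 0.949 = 37011
60–79: 109000 × 0.935 = 101915
Population now: 0–19=47534, 20–39=92640, 40–59=37011, 60–79=101915
After projecting period 2:
Births: 92640 × 0.358 = 33165, 37011 × 0.308 = 11399 ⇒ total 44564
20–39: 47534 × 0.965 = 45870
40–59: 92640 × 0.949 = 87915
60–79: 37011 × 0.935 = 34605
Population now: 0–19=44564, 20–39=45870, 40–59=87915, 60–79=34605
After projecting period 3:
Births: 45870 × 0.358 = 16421, 87915 × 0.308 = 27078 ⇒ total 43499
20–39: 44564 × 0.965 = 43004
40–59: 45870 × 0.949 = 43531
60–79: 87915 × 0.935 = 82201
Population now: 0–19=43499, 20–39=43004, 40–59=43531, 60–79=82201
After projecting period 4:
Births: 43004 × 0.358 = 15395, 43531 × 0.308 = 13408 ⇒ total 28803
20–39: 43499 × 0.965 = 41977
40–59: 43004 × 0.949 = 40811
60–79: 43531 × 0.935 = 40701
Population now: 0–19=28803, 20–39=41977, 40–59=40811, 60–79=40701
Total after period 4: 28803 + 41977 + 40811 + 40701 = 152292

152292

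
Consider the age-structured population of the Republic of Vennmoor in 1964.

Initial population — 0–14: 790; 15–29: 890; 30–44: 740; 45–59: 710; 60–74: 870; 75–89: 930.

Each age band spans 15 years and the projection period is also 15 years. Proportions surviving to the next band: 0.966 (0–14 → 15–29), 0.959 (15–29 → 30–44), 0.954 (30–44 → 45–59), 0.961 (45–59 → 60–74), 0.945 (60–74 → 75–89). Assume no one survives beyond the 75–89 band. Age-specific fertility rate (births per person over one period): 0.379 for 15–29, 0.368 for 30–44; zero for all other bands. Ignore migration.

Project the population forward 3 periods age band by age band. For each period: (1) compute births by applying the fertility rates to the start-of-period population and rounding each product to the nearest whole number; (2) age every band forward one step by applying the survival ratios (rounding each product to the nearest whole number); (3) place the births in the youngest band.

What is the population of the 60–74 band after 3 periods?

Period 1.
Births: 890 * 0.379 = 337 ; 740 * 0.368 = 272 — total 609
15–29: 790 * 0.966 = 763
30–44: 890 * 0.959 = 854
45–59: 740 * 0.954 = 706
60–74: 710 * 0.961 = 682
75–89: 870 * 0.945 = 822
End of period: [609, 763, 854, 706, 682, 822]
Period 2.
Births: 763 * 0.379 = 289 ; 854 * 0.368 = 314 — total 603
15–29: 609 * 0.966 = 588
30–44: 763 * 0.959 = 732
45–59: 854 * 0.954 = 815
60–74: 706 * 0.961 = 678
75–89: 682 * 0.945 = 644
End of period: [603, 588, 732, 815, 678, 644]
Period 3.
Births: 588 * 0.379 = 223 ; 732 * 0.368 = 269 — total 492
15–29: 603 * 0.966 = 582
30–44: 588 * 0.959 = 564
45–59: 732 * 0.954 = 698
60–74: 815 * 0.961 = 783
75–89: 678 * 0.945 = 641
End of period: [492, 582, 564, 698, 783, 641]

783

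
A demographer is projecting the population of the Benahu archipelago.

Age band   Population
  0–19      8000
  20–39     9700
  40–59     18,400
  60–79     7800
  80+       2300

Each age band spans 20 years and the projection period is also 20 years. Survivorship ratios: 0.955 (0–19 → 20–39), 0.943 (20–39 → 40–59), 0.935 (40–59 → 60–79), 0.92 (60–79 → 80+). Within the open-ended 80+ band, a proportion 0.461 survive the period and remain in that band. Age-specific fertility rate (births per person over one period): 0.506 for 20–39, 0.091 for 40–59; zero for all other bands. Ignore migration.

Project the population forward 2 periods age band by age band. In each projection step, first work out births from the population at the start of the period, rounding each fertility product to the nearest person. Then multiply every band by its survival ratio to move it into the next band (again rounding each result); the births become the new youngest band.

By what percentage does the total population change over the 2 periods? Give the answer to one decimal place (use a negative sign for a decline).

[period 1]
Births: 9700 * 0.506 = 4908 ; 18400 * 0.091 = 1674 — total 6582
20–39: 8000 * 0.955 = 7640
40–59: 9700 * 0.943 = 9147
60–79: 18400 * 0.935 = 17204
80+: 7800 * 0.92 + 2300 * 0.461 = 7176 + 1060 = 8236
End of period: [6582, 7640, 9147, 17204, 8236]
[period 2]
Births: 7640 * 0.506 = 3866 ; 9147 * 0.091 = 832 — total 4698
20–39: 6582 * 0.955 = 6286
40–59: 7640 * 0.943 = 7205
60–79: 9147 * 0.935 = 8552
80+: 17204 * 0.92 + 8236 * 0.461 = 15828 + 3797 = 19625
End of period: [4698, 6286, 7205, 8552, 19625]
Total: 46200 → 46366; change = 166; percentage change = 0.4%

0.4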